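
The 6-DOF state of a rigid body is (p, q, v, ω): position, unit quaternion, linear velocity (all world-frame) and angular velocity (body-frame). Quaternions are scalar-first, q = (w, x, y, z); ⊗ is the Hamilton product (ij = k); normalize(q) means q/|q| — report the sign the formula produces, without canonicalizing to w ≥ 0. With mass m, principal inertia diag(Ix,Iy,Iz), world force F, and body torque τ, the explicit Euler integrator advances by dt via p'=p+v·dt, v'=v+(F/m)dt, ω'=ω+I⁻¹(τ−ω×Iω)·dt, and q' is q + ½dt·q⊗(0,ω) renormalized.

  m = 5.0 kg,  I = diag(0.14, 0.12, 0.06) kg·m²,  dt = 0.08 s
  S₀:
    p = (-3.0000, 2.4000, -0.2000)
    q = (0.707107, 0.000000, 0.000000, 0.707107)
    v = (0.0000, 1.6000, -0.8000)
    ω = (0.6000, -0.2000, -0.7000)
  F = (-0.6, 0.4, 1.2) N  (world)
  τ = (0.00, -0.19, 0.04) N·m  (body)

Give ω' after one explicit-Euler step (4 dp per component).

angular accel α = (0.0600, -1.3033, 0.6267)
new body rate ω' = (0.6048, -0.3043, -0.6499)

ω' = (0.6048, -0.3043, -0.6499)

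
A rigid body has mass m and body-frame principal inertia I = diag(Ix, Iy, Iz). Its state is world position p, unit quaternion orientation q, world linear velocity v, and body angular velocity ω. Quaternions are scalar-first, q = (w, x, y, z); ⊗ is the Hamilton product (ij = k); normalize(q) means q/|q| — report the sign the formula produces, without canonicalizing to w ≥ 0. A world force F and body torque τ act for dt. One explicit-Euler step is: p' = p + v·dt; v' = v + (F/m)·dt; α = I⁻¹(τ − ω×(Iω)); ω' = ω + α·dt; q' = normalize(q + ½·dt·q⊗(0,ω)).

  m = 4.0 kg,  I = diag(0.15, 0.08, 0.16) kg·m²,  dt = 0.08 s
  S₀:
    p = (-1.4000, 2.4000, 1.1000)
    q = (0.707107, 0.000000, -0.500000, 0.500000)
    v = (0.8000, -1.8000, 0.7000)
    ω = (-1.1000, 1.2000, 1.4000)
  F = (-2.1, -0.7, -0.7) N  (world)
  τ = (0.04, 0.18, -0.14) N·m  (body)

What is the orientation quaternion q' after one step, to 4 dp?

q' = (0.7005, -0.0828, -0.4863, 0.5157)

q⊗(0,ω) = (-0.1000000, -2.0778177, 0.2985284, 0.4399498)
q + ½dt·q⊗(0,ω), renormalized = (0.7005, -0.0828, -0.4863, 0.5157)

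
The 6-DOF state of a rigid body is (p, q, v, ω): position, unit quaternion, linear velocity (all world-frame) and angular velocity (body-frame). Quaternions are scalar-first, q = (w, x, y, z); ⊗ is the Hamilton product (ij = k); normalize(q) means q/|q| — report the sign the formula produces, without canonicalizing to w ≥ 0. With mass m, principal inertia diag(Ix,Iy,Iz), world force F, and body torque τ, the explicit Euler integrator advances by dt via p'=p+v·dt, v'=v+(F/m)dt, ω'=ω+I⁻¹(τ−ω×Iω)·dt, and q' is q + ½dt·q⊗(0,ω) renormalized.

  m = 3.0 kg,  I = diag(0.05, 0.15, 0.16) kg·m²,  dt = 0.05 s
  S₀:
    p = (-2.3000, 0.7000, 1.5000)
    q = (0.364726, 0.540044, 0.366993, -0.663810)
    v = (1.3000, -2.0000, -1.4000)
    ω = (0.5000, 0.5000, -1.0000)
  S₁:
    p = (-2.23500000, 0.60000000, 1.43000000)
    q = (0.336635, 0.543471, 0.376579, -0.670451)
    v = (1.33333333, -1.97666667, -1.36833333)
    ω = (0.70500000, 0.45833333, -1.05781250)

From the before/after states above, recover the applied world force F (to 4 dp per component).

F = (2.0000, 1.4000, 1.9000)

velocity change Δv = (0.03333333, 0.02333333, 0.03166667)
applied force F = (2.0000, 1.4000, 1.9000)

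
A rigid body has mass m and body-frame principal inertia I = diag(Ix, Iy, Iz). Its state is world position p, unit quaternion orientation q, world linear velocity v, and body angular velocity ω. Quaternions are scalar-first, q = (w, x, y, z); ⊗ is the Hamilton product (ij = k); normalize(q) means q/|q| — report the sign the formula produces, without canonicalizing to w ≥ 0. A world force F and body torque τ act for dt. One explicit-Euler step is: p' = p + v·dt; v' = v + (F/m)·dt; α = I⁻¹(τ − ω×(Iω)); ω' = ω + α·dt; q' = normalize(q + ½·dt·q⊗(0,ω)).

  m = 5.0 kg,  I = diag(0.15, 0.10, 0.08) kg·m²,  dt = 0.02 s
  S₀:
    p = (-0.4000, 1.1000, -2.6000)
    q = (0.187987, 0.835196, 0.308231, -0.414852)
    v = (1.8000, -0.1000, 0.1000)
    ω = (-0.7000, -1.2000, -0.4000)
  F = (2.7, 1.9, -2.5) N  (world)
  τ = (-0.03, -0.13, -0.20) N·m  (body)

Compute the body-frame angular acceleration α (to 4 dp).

α = (-0.1360, -1.4960, -1.9750)

gyro term ω×Iω = (-0.0096, 0.0196, -0.0420)
α = I⁻¹(τ − ω×Iω) = (-0.1360, -1.4960, -1.9750)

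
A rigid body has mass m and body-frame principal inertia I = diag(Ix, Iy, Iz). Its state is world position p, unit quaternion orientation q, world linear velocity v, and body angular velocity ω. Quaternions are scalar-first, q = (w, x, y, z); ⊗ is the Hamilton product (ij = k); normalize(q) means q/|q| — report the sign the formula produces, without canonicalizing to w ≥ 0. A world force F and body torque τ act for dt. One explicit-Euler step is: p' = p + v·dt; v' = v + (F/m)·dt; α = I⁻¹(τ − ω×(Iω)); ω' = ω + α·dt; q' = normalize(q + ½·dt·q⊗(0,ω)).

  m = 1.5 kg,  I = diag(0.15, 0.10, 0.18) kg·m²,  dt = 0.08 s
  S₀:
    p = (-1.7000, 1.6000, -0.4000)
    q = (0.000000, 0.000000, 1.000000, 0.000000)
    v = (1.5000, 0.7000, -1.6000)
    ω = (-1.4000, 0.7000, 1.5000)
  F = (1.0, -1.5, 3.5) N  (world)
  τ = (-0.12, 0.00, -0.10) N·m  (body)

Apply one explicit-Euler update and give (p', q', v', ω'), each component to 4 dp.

p' = (-1.5800, 1.6560, -0.5280)
q' = (-0.0279, 0.0598, 0.9963, 0.0558)
v' = (1.5533, 0.6200, -1.4133)
ω' = (-1.5088, 0.6496, 1.4338)

α = I⁻¹(τ − ω×Iω) = (-1.3600, -0.6300, -0.8278)
ω' = ω + α·dt = (-1.5088, 0.6496, 1.4338)
2q̇ = q⊗(0,ω) = (-0.7000000, 1.5000000, 0.0000000, 1.4000000)
q' = normalize(q + ½dt·q⊗(0,ω)) = (-0.0279, 0.0598, 0.9963, 0.0558)
a = (0.6667, -1.0000, 2.3333)
p + v·dt = (-1.5800, 1.6560, -0.5280)
v' = v + a·dt = (1.5533, 0.6200, -1.4133)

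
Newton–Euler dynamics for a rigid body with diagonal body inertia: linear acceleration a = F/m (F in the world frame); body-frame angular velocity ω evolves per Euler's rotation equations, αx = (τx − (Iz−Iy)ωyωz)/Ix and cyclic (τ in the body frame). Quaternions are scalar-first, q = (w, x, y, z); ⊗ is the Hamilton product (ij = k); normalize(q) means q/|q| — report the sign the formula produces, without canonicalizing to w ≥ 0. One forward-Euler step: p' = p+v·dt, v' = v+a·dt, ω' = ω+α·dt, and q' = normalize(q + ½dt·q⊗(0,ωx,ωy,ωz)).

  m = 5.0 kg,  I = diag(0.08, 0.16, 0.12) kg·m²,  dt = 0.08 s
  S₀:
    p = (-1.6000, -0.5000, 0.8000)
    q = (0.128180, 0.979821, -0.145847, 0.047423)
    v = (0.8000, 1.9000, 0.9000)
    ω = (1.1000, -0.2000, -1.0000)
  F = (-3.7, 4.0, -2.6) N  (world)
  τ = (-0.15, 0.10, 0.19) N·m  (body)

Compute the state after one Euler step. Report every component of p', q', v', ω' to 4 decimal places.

p' = (-1.5360, -0.3480, 0.8720)
q' = (0.0856, 0.9899, -0.1054, 0.0408)
v' = (0.7408, 1.9640, 0.8584)
ω' = (0.9580, -0.1720, -0.8616)

α = I⁻¹(τ − ω×Iω) = (-1.7750, 0.3500, 1.7300)
new body rate ω' = (0.9580, -0.1720, -0.8616)
Hamilton product q⊗(0,ω) = (-1.0595495, 0.2963296, 1.0063503, -0.1637125)
updated quaternion q' = (0.0856, 0.9899, -0.1054, 0.0408)
a = (-0.7400, 0.8000, -0.5200)
p' = p + v·dt = (-1.5360, -0.3480, 0.8720)
new velocity v' = (0.7408, 1.9640, 0.8584)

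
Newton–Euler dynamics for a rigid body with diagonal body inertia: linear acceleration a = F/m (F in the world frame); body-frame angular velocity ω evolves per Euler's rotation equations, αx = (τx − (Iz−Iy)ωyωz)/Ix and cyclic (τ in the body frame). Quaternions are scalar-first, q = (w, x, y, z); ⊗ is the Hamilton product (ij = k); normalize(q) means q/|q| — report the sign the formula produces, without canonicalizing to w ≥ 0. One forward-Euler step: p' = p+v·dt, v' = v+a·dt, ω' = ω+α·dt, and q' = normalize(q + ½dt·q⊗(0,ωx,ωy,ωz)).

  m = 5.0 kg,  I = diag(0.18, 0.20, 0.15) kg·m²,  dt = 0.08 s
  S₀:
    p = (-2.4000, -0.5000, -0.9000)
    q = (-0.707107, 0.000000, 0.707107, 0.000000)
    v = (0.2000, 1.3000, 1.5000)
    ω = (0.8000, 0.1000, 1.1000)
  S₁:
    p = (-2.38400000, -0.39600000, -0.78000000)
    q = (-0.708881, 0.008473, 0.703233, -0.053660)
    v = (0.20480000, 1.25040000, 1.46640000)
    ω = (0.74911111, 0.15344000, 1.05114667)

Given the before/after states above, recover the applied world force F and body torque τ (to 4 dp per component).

F = (0.3000, -3.1000, -2.1000)
τ = (-0.1200, 0.1600, -0.0900)

rate change Δω = (-0.05088889, 0.05344000, -0.04885333)
applied torque τ = (-0.1200, 0.1600, -0.0900)
v₁ − v₀ = (0.00480000, -0.04960000, -0.03360000)
F = m·Δv/dt = (0.3000, -3.1000, -2.1000)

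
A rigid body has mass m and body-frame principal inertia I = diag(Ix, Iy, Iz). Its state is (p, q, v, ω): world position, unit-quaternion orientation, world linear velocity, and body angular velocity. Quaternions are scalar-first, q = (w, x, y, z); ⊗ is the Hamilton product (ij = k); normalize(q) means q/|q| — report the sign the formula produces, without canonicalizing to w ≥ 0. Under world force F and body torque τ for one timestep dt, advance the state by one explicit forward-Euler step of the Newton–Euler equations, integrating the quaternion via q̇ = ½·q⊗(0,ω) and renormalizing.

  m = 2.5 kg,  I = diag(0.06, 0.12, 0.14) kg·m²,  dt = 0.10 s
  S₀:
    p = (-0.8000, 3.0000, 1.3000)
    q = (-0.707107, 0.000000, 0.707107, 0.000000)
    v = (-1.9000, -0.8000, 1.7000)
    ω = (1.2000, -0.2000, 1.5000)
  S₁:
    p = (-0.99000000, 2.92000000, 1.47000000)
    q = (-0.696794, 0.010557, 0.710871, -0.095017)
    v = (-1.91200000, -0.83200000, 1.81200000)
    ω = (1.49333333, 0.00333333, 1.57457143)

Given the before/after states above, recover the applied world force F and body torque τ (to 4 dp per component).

ω₁ − ω₀ = (0.29333333, 0.20333333, 0.07457143)
ω₀×(Iω₀) = (-0.0060, -0.1440, -0.0144)
I·α + gyro = (0.1700, 0.1000, 0.0900)
v₁ − v₀ = (-0.01200000, -0.03200000, 0.11200000)
applied force F = (-0.3000, -0.8000, 2.8000)

F = (-0.3000, -0.8000, 2.8000)
τ = (0.1700, 0.1000, 0.0900)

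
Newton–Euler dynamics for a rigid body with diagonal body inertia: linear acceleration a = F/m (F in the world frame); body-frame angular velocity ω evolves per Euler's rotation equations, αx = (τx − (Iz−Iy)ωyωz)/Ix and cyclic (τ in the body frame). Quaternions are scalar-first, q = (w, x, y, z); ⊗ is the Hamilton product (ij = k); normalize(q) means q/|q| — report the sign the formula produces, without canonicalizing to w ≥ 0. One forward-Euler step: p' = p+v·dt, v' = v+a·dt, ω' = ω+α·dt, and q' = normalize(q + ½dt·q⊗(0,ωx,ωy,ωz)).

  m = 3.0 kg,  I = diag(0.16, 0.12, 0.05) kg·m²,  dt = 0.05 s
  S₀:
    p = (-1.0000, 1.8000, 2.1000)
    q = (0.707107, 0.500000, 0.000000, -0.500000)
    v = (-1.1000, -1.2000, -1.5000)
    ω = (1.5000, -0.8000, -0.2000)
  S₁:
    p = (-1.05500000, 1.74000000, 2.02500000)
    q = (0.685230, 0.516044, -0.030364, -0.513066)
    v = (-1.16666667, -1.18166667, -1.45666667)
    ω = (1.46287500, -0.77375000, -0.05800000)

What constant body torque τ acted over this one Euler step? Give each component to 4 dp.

Δω = ω₁−ω₀ = (-0.03712500, 0.02625000, 0.14200000)
gyro term ω₀×Iω₀ = (-0.0112, -0.0330, 0.0480)
τ = I·(Δω/dt) + ω₀×(Iω₀) = (-0.1300, 0.0300, 0.1900)

τ = (-0.1300, 0.0300, 0.1900)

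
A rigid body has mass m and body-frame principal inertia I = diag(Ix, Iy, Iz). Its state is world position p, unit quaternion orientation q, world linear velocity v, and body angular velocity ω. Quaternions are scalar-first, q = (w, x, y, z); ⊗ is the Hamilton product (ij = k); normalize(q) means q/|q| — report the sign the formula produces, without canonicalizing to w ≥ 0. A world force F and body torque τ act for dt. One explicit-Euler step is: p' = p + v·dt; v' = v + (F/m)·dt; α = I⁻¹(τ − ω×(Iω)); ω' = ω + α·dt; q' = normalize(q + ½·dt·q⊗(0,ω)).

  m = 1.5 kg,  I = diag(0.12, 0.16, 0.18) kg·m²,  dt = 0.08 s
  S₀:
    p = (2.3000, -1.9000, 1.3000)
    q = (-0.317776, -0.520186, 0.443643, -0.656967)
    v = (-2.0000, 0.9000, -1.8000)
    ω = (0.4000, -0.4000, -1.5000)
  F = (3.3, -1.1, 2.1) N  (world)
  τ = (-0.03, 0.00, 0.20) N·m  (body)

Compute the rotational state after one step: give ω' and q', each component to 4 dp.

(τ − ω×Iω)/I = (-0.3500, -0.2250, 1.1467)
ω + α·dt = (0.3720, -0.4180, -1.4083)
Hamilton product q⊗(0,ω) = (-0.5999189, -1.0553617, -0.9159554, 0.5072812)
q' = normalize(q + ½dt·q⊗(0,ω)) = (-0.3411, -0.5612, 0.4062, -0.6354)

ω' = (0.3720, -0.4180, -1.4083)
q' = (-0.3411, -0.5612, 0.4062, -0.6354)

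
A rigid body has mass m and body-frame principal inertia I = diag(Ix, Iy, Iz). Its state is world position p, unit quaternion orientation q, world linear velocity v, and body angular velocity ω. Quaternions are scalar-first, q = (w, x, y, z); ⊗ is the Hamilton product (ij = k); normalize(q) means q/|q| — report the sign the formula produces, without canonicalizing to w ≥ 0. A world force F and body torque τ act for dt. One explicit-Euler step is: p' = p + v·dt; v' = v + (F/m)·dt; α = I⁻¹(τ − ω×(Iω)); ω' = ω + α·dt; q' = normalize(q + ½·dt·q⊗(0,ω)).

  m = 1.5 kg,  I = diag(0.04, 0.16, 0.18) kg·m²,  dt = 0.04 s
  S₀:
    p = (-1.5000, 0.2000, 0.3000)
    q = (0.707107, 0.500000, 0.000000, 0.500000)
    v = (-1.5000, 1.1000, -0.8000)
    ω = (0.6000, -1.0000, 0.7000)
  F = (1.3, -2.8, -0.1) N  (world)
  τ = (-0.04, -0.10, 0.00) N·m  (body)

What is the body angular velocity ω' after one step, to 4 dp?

angular accel α = (-0.6500, -0.2575, 0.4000)
new body rate ω' = (0.5740, -1.0103, 0.7160)

ω' = (0.5740, -1.0103, 0.7160)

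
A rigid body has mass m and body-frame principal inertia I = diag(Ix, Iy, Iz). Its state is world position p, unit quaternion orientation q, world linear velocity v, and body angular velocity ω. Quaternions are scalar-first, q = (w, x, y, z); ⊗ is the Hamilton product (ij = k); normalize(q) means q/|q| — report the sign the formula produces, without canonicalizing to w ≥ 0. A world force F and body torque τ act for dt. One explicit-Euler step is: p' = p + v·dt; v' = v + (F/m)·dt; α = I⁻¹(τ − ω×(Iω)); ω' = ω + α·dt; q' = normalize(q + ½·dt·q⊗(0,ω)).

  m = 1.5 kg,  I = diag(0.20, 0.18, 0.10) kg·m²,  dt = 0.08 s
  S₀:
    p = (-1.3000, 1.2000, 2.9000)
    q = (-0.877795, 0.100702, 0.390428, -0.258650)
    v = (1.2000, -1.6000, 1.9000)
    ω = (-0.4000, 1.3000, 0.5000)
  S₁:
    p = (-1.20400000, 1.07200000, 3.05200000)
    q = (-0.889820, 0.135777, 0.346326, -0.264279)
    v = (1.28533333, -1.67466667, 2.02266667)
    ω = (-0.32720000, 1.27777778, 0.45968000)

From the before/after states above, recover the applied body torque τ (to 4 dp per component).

τ = (0.1300, -0.0700, -0.0400)

rate change Δω = (0.07280000, -0.02222222, -0.04032000)
ω₀×(Iω₀) = (-0.0520, -0.0200, 0.0104)
τ = I·(Δω/dt) + ω₀×(Iω₀) = (0.1300, -0.0700, -0.0400)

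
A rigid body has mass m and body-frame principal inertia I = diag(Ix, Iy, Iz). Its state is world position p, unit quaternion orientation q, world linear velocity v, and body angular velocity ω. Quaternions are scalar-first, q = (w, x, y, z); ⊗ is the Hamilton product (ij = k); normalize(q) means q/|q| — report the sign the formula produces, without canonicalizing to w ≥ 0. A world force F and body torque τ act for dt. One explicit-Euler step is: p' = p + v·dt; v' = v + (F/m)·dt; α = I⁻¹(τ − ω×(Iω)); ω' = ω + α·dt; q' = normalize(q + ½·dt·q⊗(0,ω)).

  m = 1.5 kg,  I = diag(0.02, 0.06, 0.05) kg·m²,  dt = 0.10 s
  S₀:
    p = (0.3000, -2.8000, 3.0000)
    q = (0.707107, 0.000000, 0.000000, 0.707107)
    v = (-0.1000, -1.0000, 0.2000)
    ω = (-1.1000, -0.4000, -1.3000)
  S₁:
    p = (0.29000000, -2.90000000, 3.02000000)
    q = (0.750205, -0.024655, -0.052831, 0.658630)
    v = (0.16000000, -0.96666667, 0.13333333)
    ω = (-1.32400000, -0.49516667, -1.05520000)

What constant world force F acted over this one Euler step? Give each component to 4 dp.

v₁ − v₀ = (0.26000000, 0.03333333, -0.06666667)
F = m·Δv/dt = (3.9000, 0.5000, -1.0000)

F = (3.9000, 0.5000, -1.0000)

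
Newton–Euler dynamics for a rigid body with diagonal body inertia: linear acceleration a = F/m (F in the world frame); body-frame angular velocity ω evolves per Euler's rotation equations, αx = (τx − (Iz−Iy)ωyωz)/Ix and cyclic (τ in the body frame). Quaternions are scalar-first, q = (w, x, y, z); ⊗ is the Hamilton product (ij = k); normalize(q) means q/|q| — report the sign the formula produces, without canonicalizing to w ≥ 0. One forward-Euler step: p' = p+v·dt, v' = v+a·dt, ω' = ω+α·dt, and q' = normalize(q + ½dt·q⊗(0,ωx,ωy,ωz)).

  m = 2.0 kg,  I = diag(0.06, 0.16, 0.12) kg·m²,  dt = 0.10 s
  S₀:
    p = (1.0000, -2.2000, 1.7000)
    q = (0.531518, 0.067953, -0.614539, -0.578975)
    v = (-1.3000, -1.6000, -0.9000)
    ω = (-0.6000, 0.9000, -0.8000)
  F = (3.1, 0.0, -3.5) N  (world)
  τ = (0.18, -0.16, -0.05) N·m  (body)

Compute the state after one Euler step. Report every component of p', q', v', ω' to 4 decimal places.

p' = (0.8700, -2.3600, 1.6100)
q' = (0.5368, 0.1024, -0.5692, -0.6142)
v' = (-1.1450, -1.6000, -1.0750)
ω' = (-0.3480, 0.8180, -0.7967)

α = I⁻¹(τ − ω×Iω) = (2.5200, -0.8200, 0.0333)
new body rate ω' = (-0.3480, 0.8180, -0.7967)
2q̇ = q⊗(0,ω) = (0.1306769, 0.6937979, 0.8801136, -0.7327801)
q + ½dt·q⊗(0,ω), renormalized = (0.5368, 0.1024, -0.5692, -0.6142)
a = F/m = (1.5500, 0.0000, -1.7500)
new position p' = (0.8700, -2.3600, 1.6100)
v' = v + a·dt = (-1.1450, -1.6000, -1.0750)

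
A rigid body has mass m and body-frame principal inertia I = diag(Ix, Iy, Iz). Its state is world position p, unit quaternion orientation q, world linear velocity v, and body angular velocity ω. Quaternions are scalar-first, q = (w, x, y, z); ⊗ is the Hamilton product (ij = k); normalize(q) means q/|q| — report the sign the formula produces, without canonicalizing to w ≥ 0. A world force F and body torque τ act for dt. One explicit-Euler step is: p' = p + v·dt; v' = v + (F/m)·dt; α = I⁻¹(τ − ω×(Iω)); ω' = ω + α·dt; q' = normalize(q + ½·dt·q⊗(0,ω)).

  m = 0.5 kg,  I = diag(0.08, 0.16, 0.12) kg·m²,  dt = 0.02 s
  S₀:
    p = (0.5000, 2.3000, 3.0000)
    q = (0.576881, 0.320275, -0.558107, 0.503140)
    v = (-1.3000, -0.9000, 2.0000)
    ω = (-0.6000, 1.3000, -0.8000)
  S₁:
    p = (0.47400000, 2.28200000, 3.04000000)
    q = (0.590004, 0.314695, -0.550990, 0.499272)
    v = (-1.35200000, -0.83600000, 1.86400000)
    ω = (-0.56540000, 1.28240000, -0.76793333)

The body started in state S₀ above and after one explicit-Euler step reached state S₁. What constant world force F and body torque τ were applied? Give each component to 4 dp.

F = (-1.3000, 1.6000, -3.4000)
τ = (0.1800, -0.1600, 0.1300)

velocity change Δv = (-0.05200000, 0.06400000, -0.13600000)
applied force F = (-1.3000, 1.6000, -3.4000)
rate change Δω = (0.03460000, -0.01760000, 0.03206667)
applied torque τ = (0.1800, -0.1600, 0.1300)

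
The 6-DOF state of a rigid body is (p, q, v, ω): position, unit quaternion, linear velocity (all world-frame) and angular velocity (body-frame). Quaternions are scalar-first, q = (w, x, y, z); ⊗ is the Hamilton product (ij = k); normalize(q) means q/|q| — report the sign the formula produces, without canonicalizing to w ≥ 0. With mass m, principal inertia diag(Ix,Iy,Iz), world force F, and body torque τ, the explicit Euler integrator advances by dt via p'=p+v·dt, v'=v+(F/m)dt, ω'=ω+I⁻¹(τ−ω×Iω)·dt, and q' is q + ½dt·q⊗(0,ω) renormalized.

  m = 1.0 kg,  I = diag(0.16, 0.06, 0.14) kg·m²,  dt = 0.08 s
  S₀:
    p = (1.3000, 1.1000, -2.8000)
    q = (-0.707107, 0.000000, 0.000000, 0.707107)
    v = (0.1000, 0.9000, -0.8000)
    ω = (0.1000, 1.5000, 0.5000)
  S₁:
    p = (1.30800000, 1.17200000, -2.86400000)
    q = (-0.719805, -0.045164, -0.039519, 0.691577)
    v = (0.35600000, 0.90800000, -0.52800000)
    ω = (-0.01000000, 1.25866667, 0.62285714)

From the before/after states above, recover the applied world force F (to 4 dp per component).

F = (3.2000, 0.1000, 3.4000)

velocity change Δv = (0.25600000, 0.00800000, 0.27200000)
F = m·Δv/dt = (3.2000, 0.1000, 3.4000)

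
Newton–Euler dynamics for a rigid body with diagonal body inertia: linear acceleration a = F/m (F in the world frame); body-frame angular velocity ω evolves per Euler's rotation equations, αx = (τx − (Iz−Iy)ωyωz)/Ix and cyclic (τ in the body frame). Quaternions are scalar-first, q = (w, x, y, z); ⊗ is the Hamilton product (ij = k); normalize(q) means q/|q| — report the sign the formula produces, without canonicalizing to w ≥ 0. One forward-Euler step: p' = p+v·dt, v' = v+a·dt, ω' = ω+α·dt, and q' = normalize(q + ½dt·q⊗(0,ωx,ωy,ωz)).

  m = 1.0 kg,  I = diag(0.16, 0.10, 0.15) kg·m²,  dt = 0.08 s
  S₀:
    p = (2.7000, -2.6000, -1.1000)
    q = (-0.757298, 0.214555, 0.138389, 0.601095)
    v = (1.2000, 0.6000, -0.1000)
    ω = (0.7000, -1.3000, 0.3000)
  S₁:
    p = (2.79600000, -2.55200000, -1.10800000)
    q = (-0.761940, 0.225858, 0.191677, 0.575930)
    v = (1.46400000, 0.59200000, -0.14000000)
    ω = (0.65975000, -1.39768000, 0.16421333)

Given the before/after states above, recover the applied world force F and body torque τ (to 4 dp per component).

F = (3.3000, -0.1000, -0.5000)
τ = (-0.1000, -0.1200, -0.2000)

Δω = ω₁−ω₀ = (-0.04025000, -0.09768000, -0.13578667)
I·α + gyro = (-0.1000, -0.1200, -0.2000)
velocity change Δv = (0.26400000, -0.00800000, -0.04000000)
applied force F = (3.3000, -0.1000, -0.5000)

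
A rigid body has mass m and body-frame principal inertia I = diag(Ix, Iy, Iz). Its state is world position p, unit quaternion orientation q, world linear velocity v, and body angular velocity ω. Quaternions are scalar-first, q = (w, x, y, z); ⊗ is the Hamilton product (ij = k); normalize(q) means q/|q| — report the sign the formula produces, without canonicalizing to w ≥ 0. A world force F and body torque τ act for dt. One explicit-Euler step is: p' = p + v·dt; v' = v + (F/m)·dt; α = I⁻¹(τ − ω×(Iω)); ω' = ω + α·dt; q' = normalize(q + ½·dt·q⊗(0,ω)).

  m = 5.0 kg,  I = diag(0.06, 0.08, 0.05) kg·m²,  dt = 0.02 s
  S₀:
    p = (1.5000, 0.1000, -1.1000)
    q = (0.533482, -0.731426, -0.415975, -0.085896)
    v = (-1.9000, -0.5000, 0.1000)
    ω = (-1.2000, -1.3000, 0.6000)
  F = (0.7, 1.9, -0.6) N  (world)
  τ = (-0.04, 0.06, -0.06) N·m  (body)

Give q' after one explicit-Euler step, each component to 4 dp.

2q̇ = q⊗(0,ω) = (-1.3669411, -1.0014282, -0.1515958, 0.7717730)
q + ½dt·q⊗(0,ω), renormalized = (0.5197, -0.7413, -0.4174, -0.0782)

q' = (0.5197, -0.7413, -0.4174, -0.0782)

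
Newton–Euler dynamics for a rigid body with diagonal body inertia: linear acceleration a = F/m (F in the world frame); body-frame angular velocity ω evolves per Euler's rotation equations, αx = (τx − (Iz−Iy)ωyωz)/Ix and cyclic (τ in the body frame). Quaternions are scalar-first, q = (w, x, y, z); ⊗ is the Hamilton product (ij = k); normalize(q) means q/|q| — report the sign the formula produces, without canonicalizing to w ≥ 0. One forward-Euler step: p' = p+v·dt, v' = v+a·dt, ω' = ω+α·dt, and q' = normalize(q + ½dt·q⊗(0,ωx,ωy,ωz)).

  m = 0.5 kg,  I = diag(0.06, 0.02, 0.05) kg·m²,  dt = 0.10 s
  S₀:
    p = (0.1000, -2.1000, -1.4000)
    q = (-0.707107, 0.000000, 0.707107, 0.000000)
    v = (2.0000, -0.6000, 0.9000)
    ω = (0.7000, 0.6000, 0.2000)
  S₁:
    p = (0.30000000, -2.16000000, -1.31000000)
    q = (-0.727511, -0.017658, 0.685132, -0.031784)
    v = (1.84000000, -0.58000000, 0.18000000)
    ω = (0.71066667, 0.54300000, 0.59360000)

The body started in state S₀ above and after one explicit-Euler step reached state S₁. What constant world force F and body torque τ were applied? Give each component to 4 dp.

F = (-0.8000, 0.1000, -3.6000)
τ = (0.0100, -0.0100, 0.1800)

ω₁ − ω₀ = (0.01066667, -0.05700000, 0.39360000)
gyro term ω₀×Iω₀ = (0.0036, 0.0014, -0.0168)
τ = I·(Δω/dt) + ω₀×(Iω₀) = (0.0100, -0.0100, 0.1800)
velocity change Δv = (-0.16000000, 0.02000000, -0.72000000)
m·(v₁−v₀)/dt = (-0.8000, 0.1000, -3.6000)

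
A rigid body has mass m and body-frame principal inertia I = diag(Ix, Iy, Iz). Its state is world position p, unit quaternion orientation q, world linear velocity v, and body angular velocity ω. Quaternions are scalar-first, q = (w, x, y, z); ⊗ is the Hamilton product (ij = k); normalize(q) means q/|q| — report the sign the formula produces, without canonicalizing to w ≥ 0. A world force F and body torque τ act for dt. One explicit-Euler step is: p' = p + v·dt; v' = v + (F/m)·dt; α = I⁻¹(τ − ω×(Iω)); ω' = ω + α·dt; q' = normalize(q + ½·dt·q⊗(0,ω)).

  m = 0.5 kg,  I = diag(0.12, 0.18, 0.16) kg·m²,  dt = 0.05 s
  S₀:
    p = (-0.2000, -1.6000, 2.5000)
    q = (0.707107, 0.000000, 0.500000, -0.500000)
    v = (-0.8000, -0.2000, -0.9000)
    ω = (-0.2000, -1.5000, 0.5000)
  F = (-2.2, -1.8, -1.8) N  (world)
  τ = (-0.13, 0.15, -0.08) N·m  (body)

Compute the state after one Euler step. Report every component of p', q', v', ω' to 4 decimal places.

new position p' = (-0.2400, -1.6100, 2.4550)
new velocity v' = (-1.0200, -0.3800, -1.0800)
α = I⁻¹(τ − ω×Iω) = (-1.2083, 0.8111, -0.6125)
ω + α·dt = (-0.2604, -1.4594, 0.4694)
2q̇ = q⊗(0,ω) = (1.0000000, -0.6414214, -0.9606605, 0.4535535)
q' = normalize(q + ½dt·q⊗(0,ω)) = (0.7315, -0.0160, 0.4756, -0.4883)

p' = (-0.2400, -1.6100, 2.4550)
q' = (0.7315, -0.0160, 0.4756, -0.4883)
v' = (-1.0200, -0.3800, -1.0800)
ω' = (-0.2604, -1.4594, 0.4694)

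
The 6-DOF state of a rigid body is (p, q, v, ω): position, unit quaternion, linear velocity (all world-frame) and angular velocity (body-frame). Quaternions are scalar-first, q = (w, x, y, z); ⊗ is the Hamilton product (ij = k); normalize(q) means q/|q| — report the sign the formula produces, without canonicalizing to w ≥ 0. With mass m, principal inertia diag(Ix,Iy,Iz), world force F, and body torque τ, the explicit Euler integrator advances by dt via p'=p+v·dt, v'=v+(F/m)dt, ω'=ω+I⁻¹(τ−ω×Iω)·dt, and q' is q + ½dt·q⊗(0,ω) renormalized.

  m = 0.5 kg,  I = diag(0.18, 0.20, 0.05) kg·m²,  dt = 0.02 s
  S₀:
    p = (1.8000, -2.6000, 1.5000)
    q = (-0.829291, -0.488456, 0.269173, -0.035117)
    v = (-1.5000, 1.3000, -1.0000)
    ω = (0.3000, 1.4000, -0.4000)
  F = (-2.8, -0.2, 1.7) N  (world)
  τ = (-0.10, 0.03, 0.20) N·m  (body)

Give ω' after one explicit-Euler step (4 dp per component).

(τ − ω×Iω)/I = (-1.0222, 0.2280, 3.8320)
ω + α·dt = (0.2796, 1.4046, -0.3234)

ω' = (0.2796, 1.4046, -0.3234)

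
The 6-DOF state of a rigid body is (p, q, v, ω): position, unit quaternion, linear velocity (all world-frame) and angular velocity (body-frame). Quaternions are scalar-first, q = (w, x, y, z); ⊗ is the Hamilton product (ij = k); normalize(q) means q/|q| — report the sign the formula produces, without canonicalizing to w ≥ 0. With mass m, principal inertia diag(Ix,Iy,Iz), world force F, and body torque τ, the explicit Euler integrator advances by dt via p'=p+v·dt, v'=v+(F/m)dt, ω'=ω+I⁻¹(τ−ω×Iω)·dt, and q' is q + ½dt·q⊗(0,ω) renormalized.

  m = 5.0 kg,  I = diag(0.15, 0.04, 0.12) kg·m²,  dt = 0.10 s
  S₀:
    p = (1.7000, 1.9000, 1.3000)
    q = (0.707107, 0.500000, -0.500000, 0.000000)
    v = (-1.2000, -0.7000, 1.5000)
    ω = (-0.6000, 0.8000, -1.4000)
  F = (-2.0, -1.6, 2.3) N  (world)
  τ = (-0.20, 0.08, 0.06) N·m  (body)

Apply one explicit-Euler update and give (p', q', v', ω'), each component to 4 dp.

gyro term ω×Iω = (-0.0896, 0.0252, 0.0528)
α = I⁻¹(τ − ω×Iω) = (-0.7360, 1.3700, 0.0600)
new body rate ω' = (-0.6736, 0.9370, -1.3940)
q⊗(0,ω) = (0.7000000, 0.2757358, 1.2656856, -0.8899498)
q' = normalize(q + ½dt·q⊗(0,ω)) = (0.7394, 0.5119, -0.4351, -0.0443)
a = F/m = (-0.4000, -0.3200, 0.4600)
new position p' = (1.5800, 1.8300, 1.4500)
new velocity v' = (-1.2400, -0.7320, 1.5460)

p' = (1.5800, 1.8300, 1.4500)
q' = (0.7394, 0.5119, -0.4351, -0.0443)
v' = (-1.2400, -0.7320, 1.5460)
ω' = (-0.6736, 0.9370, -1.3940)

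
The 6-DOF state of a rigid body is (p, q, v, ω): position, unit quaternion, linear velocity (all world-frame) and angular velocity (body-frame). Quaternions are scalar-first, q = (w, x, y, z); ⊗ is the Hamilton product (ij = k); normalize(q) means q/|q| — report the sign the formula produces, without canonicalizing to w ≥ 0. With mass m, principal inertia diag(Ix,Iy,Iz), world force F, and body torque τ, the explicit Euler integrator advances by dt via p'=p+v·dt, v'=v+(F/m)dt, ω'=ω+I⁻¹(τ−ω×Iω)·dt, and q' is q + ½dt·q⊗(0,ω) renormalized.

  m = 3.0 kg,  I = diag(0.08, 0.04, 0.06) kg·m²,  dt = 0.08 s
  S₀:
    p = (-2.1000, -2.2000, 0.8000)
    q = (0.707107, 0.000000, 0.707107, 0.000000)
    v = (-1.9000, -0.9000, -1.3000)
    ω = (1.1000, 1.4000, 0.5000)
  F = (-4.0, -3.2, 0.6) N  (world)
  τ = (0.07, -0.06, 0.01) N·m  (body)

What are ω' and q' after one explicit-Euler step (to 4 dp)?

ω' = (1.1560, 1.2580, 0.5955)
q' = (0.6657, 0.0451, 0.7447, -0.0169)

precession coupling ω×(Iω) = (0.0140, 0.0110, -0.0616)
angular accel α = (0.7000, -1.7750, 1.1933)
ω' = ω + α·dt = (1.1560, 1.2580, 0.5955)
Hamilton product q⊗(0,ω) = (-0.9899498, 1.1313712, 0.9899498, -0.4242642)
updated quaternion q' = (0.6657, 0.0451, 0.7447, -0.0169)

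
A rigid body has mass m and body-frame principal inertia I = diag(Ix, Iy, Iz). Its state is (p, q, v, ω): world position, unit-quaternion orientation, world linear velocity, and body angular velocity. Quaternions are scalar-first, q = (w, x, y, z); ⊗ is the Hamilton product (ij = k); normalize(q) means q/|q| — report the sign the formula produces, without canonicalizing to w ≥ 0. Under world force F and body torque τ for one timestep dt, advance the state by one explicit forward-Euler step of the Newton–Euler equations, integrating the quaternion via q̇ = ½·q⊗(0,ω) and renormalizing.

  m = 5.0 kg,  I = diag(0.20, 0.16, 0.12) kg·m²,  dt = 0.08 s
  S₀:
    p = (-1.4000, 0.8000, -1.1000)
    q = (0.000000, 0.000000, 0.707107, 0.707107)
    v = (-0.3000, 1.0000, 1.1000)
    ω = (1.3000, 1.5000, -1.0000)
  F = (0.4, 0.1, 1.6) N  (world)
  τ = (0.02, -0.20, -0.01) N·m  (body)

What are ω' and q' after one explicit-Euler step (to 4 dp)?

ω' = (1.2840, 1.4520, -0.9547)
q' = (-0.0141, -0.0704, 0.7410, 0.6677)

gyro term ω×Iω = (0.0600, -0.1040, -0.0780)
α = I⁻¹(τ − ω×Iω) = (-0.2000, -0.6000, 0.5667)
new body rate ω' = (1.2840, 1.4520, -0.9547)
Hamilton product q⊗(0,ω) = (-0.3535535, -1.7677675, 0.9192391, -0.9192391)
q + ½dt·q⊗(0,ω), renormalized = (-0.0141, -0.0704, 0.7410, 0.6677)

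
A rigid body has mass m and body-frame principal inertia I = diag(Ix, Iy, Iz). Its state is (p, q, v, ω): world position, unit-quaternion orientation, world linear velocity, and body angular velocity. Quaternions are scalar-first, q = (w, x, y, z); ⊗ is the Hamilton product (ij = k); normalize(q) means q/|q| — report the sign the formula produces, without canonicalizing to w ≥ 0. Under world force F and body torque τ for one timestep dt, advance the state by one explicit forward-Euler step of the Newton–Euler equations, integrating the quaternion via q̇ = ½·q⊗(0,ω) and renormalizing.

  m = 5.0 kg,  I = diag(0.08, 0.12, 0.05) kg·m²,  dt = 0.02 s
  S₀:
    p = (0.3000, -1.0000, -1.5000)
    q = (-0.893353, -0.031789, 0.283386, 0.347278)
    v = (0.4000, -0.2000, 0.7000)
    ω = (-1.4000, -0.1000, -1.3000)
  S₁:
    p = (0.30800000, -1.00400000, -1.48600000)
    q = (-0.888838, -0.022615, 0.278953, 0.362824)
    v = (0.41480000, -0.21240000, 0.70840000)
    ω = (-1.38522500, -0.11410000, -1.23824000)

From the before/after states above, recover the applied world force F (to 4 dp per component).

Δv = v₁−v₀ = (0.01480000, -0.01240000, 0.00840000)
applied force F = (3.7000, -3.1000, 2.1000)

F = (3.7000, -3.1000, 2.1000)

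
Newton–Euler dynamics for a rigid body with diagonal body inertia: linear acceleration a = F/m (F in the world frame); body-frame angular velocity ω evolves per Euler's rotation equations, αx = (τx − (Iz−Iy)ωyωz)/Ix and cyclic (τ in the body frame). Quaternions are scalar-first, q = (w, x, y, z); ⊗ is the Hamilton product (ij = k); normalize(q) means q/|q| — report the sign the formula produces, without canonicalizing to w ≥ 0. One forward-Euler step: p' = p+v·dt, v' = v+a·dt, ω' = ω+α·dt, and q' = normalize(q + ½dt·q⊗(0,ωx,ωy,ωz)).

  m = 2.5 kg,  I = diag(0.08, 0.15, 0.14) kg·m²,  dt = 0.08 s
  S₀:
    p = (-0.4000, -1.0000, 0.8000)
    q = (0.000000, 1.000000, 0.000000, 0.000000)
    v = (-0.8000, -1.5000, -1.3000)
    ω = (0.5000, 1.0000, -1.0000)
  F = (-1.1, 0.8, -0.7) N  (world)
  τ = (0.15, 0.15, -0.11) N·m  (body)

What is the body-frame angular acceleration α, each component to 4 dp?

precession coupling ω×(Iω) = (0.0100, 0.0300, 0.0350)
α = I⁻¹(τ − ω×Iω) = (1.7500, 0.8000, -1.0357)

α = (1.7500, 0.8000, -1.0357)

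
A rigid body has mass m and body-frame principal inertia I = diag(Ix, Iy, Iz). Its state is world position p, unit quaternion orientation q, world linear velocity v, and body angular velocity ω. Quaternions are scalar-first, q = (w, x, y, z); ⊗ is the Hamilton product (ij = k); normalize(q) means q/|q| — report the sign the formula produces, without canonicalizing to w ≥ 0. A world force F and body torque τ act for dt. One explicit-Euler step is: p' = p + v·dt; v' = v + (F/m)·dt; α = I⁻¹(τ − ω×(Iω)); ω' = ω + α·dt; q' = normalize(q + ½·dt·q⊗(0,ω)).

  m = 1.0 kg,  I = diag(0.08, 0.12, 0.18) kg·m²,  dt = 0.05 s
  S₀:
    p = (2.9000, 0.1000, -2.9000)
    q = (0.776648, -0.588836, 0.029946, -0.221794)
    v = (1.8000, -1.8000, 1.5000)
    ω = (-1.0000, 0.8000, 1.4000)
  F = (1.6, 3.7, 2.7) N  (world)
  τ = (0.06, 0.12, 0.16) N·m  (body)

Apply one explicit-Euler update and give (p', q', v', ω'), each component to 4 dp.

p' = (2.9900, 0.0100, -2.8250)
q' = (0.7682, -0.6021, 0.0716, -0.2054)
v' = (1.8800, -1.6150, 1.6350)
ω' = (-1.0045, 0.7917, 1.4533)

p + v·dt = (2.9900, 0.0100, -2.8250)
v' = v + a·dt = (1.8800, -1.6150, 1.6350)
gyro term ω×Iω = (0.0672, 0.1400, -0.0320)
α = I⁻¹(τ − ω×Iω) = (-0.0900, -0.1667, 1.0667)
new body rate ω' = (-1.0045, 0.7917, 1.4533)
q⊗(0,ω) = (-0.3022812, -0.5572884, 1.6674828, 0.6461844)
q' = normalize(q + ½dt·q⊗(0,ω)) = (0.7682, -0.6021, 0.0716, -0.2054)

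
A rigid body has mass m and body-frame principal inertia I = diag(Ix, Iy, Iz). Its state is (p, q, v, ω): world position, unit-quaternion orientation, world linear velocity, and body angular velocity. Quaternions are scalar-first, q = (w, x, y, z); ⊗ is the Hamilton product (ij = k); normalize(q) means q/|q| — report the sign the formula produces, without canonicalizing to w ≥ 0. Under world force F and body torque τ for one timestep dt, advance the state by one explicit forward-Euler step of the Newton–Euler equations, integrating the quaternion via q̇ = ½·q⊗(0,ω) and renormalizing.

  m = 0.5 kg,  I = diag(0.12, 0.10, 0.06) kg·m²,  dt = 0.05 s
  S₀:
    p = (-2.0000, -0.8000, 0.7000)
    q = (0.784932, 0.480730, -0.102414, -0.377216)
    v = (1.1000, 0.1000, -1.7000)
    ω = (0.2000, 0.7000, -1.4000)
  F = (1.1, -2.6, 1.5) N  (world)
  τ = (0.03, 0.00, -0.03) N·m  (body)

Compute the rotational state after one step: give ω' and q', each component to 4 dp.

ω' = (0.1962, 0.7084, -1.4227)
q' = (0.7705, 0.4945, -0.0737, -0.3955)

gyro term ω×Iω = (0.0392, -0.0168, -0.0028)
angular accel α = (-0.0767, 0.1680, -0.4533)
ω + α·dt = (0.1962, 0.7084, -1.4227)
Hamilton product q⊗(0,ω) = (-0.5525586, 0.5644172, 1.1470312, -0.7419110)
q + ½dt·q⊗(0,ω), renormalized = (0.7705, 0.4945, -0.0737, -0.3955)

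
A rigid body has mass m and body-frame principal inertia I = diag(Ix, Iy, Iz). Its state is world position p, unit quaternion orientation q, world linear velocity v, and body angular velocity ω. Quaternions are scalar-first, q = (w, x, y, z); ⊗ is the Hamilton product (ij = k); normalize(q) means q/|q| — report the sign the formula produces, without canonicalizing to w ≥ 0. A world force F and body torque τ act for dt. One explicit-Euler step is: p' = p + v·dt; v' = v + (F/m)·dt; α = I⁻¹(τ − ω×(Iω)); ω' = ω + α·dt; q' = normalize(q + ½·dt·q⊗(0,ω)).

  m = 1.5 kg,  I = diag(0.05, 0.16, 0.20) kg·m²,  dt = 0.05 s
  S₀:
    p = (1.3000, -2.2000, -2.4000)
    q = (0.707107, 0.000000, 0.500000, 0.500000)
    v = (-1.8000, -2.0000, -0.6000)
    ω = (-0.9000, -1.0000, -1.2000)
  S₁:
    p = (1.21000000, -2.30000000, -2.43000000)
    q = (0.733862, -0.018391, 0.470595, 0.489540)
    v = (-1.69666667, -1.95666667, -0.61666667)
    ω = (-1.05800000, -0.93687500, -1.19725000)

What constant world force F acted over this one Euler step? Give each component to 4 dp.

v₁ − v₀ = (0.10333333, 0.04333333, -0.01666667)
m·(v₁−v₀)/dt = (3.1000, 1.3000, -0.5000)

F = (3.1000, 1.3000, -0.5000)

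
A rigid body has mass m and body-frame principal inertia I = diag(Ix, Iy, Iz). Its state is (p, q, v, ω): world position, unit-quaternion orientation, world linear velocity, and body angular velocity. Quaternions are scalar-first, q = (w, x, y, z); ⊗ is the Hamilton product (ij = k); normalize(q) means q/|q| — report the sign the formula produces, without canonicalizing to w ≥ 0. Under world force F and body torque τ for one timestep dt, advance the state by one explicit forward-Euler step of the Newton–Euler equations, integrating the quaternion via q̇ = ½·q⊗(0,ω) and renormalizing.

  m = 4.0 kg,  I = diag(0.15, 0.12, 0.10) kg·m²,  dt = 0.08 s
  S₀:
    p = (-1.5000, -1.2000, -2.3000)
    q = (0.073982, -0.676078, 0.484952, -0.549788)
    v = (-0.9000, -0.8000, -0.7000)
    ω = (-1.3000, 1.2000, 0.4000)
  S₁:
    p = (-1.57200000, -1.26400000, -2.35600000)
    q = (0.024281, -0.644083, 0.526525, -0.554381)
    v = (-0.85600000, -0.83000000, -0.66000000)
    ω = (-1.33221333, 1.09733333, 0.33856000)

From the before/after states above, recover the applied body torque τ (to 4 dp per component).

τ = (-0.0700, -0.1800, -0.0300)

ω₁ − ω₀ = (-0.03221333, -0.10266667, -0.06144000)
applied torque τ = (-0.0700, -0.1800, -0.0300)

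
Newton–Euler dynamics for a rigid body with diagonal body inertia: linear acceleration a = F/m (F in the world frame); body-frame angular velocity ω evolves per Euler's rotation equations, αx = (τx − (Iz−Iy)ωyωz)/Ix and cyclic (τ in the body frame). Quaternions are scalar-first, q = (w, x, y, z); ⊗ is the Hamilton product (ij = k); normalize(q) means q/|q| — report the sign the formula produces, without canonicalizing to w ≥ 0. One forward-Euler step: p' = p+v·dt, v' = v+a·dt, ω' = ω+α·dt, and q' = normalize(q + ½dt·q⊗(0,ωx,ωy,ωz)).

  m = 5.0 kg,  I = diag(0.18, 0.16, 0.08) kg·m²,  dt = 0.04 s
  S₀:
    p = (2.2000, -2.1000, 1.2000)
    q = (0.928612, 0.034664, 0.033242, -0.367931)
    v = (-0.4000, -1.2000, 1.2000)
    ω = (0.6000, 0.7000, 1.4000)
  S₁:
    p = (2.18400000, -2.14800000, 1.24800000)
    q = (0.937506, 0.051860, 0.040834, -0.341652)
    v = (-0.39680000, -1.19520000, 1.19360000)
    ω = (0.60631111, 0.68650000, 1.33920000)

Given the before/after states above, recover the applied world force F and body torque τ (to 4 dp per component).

velocity change Δv = (0.00320000, 0.00480000, -0.00640000)
F = m·Δv/dt = (0.4000, 0.6000, -0.8000)
rate change Δω = (0.00631111, -0.01350000, -0.06080000)
precession coupling = (-0.0784, 0.0840, -0.0084)
I·α + gyro = (-0.0500, 0.0300, -0.1300)

F = (0.4000, 0.6000, -0.8000)
τ = (-0.0500, 0.0300, -0.1300)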